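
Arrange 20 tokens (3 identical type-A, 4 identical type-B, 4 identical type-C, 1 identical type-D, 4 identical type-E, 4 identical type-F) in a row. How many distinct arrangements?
20! / (3! × 4! × 4! × 1! × 4! × 4!) = 1222160940000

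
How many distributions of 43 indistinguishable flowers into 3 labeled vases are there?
C(43+3-1, 3-1) = C(45, 2) = 990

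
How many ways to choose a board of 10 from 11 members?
C(11,10) = 11!/(10!×1!) = 11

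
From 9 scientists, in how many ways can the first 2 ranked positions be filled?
P(9,2) = 9!/(9-2)! = 72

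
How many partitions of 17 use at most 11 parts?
By conjugation, equals partitions of 17 into parts ≤ 11. Let r_j(i) = number of partitions of i into parts ≤ j, for i = 0..17. r_1(i) = 1 for all i; r_j(i) = r_{j-1}(i) + r_j(i-j). Rows j = 2..11: ≤2: 1 1 2 2 3 3 4 4 5 5 6 6 7 7 8 8 9 9; ≤3: 1 1 2 3 4 5 7 8 10 12 14 16 19 21 24 27 30 33; ≤4: 1 1 2 3 5 6 9 11 15 18 23 27 34 39 47 54 64 72; ≤5: 1 1 2 3 5 7 10 13 18 23 30 37 47 57 70 84 101 119; ≤6: 1 1 2 3 5 7 11 14 20 26 35 44 58 71 90 110 136 163; ≤7: 1 1 2 3 5 7 11 15 21 28 38 49 65 82 105 131 164 201; ≤8: 1 1 2 3 5 7 11 15 22 29 40 52 70 89 116 146 186 230; ≤9: 1 1 2 3 5 7 11 15 22 30 41 54 73 94 123 157 201 252; ≤10: 1 1 2 3 5 7 11 15 22 30 42 55 75 97 128 164 212 267; ≤11: 1 1 2 3 5 7 11 15 22 30 42 56 76 99 131 169 219 278. r_11(17) = 278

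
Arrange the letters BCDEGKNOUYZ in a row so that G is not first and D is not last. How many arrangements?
By inclusion-exclusion: 11! - 2×(11-1)! + (11-2)! = 39916800 - 7257600 + 362880 = 33022080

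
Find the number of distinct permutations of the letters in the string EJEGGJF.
7! / (1! × 2! × 2! × 2!) = 630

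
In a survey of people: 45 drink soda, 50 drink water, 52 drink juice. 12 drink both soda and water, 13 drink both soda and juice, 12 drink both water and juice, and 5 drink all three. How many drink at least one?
|A∪B∪C| = 45+50+52-12-13-12+5 = 115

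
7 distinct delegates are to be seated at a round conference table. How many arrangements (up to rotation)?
Circular: fix one position, arrange the rest. (7-1)! = 720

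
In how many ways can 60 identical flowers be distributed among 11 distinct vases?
C(60+11-1, 11-1) = C(70, 10) = 396704524216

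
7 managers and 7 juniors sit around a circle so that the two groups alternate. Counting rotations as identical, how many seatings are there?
Fix one of the managers: (7-1)! ways for the remaining managers, × 7! ways for the juniors = 720 × 5040 = 3628800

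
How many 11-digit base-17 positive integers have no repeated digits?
First digit: 16 choices (nonzero). Then descending: 16 × 16 × 15 × 14 × 13 × 12 × 11 × 10 × 9 × 8 × 7 = 464950886400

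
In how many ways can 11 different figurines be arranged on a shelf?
11! = 39916800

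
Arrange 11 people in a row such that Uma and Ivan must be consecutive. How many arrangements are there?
Treat the 2 as one block: (11-2+1)! × 2! = 3628800 × 2 = 7257600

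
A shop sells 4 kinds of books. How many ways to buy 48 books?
C(48+4-1, 4-1) = C(51, 3) = 20825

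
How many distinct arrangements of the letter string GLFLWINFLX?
10! / (3! × 1! × 1! × 1! × 1! × 1! × 2!) = 302400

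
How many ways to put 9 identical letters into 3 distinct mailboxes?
C(9+3-1, 3-1) = C(11, 2) = 55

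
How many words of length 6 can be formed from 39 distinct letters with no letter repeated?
P(39,6) = 39!/(39-6)! = 2349088560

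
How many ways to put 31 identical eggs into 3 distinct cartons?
C(31+3-1, 3-1) = C(33, 2) = 528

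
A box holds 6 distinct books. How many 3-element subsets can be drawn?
C(6,3) = 6!/(3!×3!) = 20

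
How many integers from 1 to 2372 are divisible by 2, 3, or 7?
⌊2372/2⌋+⌊2372/3⌋+⌊2372/7⌋ - ⌊2372/6⌋-⌊2372/14⌋-⌊2372/21⌋ + ⌊2372/42⌋ = 1186+790+338 - 395-169-112 + 56 = 1694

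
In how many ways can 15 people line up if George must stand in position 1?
Fix one position: (15-1)! = 87178291200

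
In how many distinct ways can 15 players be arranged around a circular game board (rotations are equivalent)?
Circular: fix one position, arrange the rest. (15-1)! = 87178291200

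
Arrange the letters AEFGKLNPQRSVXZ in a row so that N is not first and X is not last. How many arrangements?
By inclusion-exclusion: 14! - 2×(14-1)! + (14-2)! = 87178291200 - 12454041600 + 479001600 = 75203251200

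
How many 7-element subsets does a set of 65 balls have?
C(65,7) = 65!/(7!×58!) = 696190560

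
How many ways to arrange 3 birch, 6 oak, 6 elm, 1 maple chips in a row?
16! / (3! × 6! × 6! × 1!) = 6726720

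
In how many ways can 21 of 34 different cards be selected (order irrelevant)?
C(34,21) = 34!/(21!×13!) = 927983760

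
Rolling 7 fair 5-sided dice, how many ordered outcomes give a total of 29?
Coefficient of x^29 in (x + x² + ... + x^5)^7. By inclusion-exclusion on dice exceeding 5: Σ_j (-1)^j C(7,j)·C(29-1-5j, 6) = C(7,0)·C(28,6) - C(7,1)·C(23,6) + C(7,2)·C(18,6) - C(7,3)·C(13,6) + C(7,4)·C(8,6) = 1·376740 - 7·100947 + 21·18564 - 35·1716 + 35·28 = 875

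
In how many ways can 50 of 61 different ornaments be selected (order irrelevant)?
C(61,50) = 61!/(50!×11!) = 418094152866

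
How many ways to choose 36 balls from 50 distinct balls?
C(50,36) = 50!/(36!×14!) = 937845656300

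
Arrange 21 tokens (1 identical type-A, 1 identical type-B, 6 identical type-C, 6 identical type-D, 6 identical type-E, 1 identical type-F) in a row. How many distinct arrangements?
21! / (1! × 1! × 6! × 6! × 6! × 1!) = 136882025280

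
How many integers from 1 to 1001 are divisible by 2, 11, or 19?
⌊1001/2⌋+⌊1001/11⌋+⌊1001/19⌋ - ⌊1001/22⌋-⌊1001/38⌋-⌊1001/209⌋ + ⌊1001/418⌋ = 500+91+52 - 45-26-4 + 2 = 570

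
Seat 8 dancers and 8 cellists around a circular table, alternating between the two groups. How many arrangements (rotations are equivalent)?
Fix one of the dancers: (8-1)! ways for the remaining dancers, × 8! ways for the cellists = 5040 × 40320 = 203212800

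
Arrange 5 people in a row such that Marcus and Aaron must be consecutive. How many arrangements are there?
Treat the 2 as one block: (5-2+1)! × 2! = 24 × 2 = 48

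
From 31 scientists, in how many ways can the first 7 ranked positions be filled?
P(31,7) = 31!/(31-7)! = 13253058000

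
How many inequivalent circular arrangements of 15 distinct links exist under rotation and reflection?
(15-1)!/2 = 87178291200/2 = 43589145600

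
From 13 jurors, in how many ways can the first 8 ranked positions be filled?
P(13,8) = 13!/(13-8)! = 51891840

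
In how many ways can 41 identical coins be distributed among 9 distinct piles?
C(41+9-1, 9-1) = C(49, 8) = 450978066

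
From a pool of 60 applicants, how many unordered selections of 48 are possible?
C(60,48) = 60!/(48!×12!) = 1399358844975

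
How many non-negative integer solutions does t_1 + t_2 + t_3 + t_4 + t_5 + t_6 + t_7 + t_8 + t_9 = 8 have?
C(8+9-1, 9-1) = C(16, 8) = 12870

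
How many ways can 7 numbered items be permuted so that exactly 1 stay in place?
Choose the 1 fixed point C(7,1) = 7, derange the rest: !6 = Σ_{j=0}^{6} (-1)^j·6!/j! = 720 - 720 + 360 - 120 + 30 - 6 + 1 = 265. Product = 7 × 265 = 1855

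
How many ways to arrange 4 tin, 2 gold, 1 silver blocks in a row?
7! / (4! × 2! × 1!) = 105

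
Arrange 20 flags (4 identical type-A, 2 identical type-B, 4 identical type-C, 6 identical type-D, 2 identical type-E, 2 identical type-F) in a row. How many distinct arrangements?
20! / (4! × 2! × 4! × 6! × 2! × 2!) = 733296564000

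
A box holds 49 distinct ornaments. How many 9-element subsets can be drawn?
C(49,9) = 49!/(9!×40!) = 2054455634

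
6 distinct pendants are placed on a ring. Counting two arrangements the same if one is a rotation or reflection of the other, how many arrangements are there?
(6-1)!/2 = 120/2 = 60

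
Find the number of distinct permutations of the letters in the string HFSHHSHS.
8! / (3! × 4! × 1!) = 280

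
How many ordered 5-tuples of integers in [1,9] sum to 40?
Coefficient of x^40 in (x + x² + ... + x^9)^5. By inclusion-exclusion on dice exceeding 9: Σ_j (-1)^j C(5,j)·C(40-1-9j, 4) = C(5,0)·C(39,4) - C(5,1)·C(30,4) + C(5,2)·C(21,4) - C(5,3)·C(12,4) = 1·82251 - 5·27405 + 10·5985 - 10·495 = 126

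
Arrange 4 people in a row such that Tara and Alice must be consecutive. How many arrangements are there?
Treat the 2 as one block: (4-2+1)! × 2! = 6 × 2 = 12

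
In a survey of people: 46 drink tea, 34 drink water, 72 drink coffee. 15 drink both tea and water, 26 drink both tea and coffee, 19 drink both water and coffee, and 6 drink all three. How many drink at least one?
|A∪B∪C| = 46+34+72-15-26-19+6 = 98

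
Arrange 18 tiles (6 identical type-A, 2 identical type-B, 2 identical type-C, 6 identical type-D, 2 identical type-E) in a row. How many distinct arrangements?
18! / (6! × 2! × 2! × 6! × 2!) = 1543782240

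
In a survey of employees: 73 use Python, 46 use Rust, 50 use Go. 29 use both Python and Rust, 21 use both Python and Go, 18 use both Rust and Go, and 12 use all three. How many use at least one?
|A∪B∪C| = 73+46+50-29-21-18+12 = 113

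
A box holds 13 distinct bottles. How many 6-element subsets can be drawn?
C(13,6) = 13!/(6!×7!) = 1716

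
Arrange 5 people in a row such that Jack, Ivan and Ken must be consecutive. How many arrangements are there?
Treat the 3 as one block: (5-3+1)! × 3! = 6 × 6 = 36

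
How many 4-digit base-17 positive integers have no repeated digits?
First digit: 16 choices (nonzero). Then descending: 16 × 16 × 15 × 14 = 53760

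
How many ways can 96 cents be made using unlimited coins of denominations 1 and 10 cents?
Coefficient of x^96 in 1/(1-x^1) · 1/(1-x^10). Use j coins of 10 for j = 0..⌊96/10⌋ = 9, the rest in 1s: 9 + 1 = 10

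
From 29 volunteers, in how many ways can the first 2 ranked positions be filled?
P(29,2) = 29!/(29-2)! = 812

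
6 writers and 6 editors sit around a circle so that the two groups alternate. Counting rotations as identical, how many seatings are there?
Fix one of the writers: (6-1)! ways for the remaining writers, × 6! ways for the editors = 120 × 720 = 86400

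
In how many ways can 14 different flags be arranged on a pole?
14! = 87178291200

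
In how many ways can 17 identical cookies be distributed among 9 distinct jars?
C(17+9-1, 9-1) = C(25, 8) = 1081575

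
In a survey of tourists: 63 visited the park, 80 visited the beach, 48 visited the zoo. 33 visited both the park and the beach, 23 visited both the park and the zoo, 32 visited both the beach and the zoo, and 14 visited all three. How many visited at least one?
|A∪B∪C| = 63+80+48-33-23-32+14 = 117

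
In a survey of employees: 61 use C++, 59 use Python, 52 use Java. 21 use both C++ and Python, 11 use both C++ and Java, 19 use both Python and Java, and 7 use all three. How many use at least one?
|A∪B∪C| = 61+59+52-21-11-19+7 = 128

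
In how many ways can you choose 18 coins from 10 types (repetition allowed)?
C(18+10-1, 10-1) = C(27, 9) = 4686825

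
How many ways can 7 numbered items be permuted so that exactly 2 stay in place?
Choose the 2 fixed points C(7,2) = 21, derange the rest: !5 = Σ_{j=0}^{5} (-1)^j·5!/j! = 120 - 120 + 60 - 20 + 5 - 1 = 44. Product = 21 × 44 = 924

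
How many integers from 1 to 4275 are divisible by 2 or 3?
⌊4275/2⌋ + ⌊4275/3⌋ - ⌊4275/6⌋ = 2137 + 1425 - 712 = 2850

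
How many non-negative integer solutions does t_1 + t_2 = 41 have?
C(41+2-1, 2-1) = C(42, 1) = 42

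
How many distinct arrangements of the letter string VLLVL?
5! / (2! × 3!) = 10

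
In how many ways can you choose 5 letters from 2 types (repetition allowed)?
C(5+2-1, 2-1) = C(6, 1) = 6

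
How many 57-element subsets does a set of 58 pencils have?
C(58,57) = 58!/(57!×1!) = 58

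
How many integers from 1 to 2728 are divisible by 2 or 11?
⌊2728/2⌋ + ⌊2728/11⌋ - ⌊2728/22⌋ = 1364 + 248 - 124 = 1488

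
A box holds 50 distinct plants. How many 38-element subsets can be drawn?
C(50,38) = 50!/(38!×12!) = 121399651100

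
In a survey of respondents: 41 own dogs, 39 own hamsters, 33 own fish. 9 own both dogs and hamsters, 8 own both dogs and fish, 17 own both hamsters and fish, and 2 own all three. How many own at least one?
|A∪B∪C| = 41+39+33-9-8-17+2 = 81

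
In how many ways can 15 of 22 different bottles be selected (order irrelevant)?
C(22,15) = 22!/(15!×7!) = 170544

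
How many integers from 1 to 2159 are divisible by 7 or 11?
⌊2159/7⌋ + ⌊2159/11⌋ - ⌊2159/77⌋ = 308 + 196 - 28 = 476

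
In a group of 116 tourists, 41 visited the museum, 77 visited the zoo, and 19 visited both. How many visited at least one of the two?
|A∪B| = |A| + |B| - |A∩B| = 41 + 77 - 19 = 99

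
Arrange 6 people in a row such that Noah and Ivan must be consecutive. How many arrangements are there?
Treat the 2 as one block: (6-2+1)! × 2! = 120 × 2 = 240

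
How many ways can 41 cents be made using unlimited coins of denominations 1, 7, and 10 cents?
Coefficient of x^41 in 1/(1-x^1) · 1/(1-x^7) · 1/(1-x^10). Case on j = number of 10-cent coins (j = 0..4); remainder r = 41 - 10j is made from {1,7} in ⌊r/7⌋+1 ways. r = 41, 31, 21, 11, 1 → 6 + 5 + 4 + 2 + 1 = 18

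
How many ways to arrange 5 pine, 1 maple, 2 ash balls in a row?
8! / (5! × 1! × 2!) = 168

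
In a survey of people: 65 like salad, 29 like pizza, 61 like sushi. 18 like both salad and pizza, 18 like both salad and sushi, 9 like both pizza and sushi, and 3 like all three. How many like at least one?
|A∪B∪C| = 65+29+61-18-18-9+3 = 113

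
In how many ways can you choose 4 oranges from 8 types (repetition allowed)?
C(4+8-1, 8-1) = C(11, 7) = 330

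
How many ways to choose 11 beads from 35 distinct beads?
C(35,11) = 35!/(11!×24!) = 417225900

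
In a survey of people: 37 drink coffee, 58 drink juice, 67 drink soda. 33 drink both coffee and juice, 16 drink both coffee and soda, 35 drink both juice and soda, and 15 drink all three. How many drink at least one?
|A∪B∪C| = 37+58+67-33-16-35+15 = 93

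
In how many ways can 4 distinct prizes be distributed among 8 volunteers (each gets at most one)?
P(8,4) = 8!/(8-4)! = 1680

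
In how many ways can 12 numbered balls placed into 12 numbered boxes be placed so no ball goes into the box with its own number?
!12 = Σ_{j=0}^{12} (-1)^j·12!/j! = 479001600 - 479001600 + 239500800 - 79833600 + 19958400 - 3991680 + 665280 - 95040 + 11880 - 1320 + 132 - 12 + 1 = 176214841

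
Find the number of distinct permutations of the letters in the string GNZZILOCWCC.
11! / (1! × 1! × 3! × 1! × 1! × 1! × 2! × 1!) = 3326400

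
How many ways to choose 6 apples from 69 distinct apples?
C(69,6) = 69!/(6!×63!) = 119877472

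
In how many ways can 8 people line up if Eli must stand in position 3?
Fix one position: (8-1)! = 5040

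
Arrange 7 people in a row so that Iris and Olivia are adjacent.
Treat as block: (7-1)! × 2! = 720 × 2 = 1440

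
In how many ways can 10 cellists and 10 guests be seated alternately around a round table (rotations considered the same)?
Fix one of the cellists: (10-1)! ways for the remaining cellists, × 10! ways for the guests = 362880 × 3628800 = 1316818944000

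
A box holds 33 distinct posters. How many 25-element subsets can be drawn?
C(33,25) = 33!/(25!×8!) = 13884156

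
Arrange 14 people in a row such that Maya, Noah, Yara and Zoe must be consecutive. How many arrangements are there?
Treat the 4 as one block: (14-4+1)! × 4! = 39916800 × 24 = 958003200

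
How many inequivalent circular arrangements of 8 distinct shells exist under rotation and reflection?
(8-1)!/2 = 5040/2 = 2520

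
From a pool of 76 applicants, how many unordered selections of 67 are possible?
C(76,67) = 76!/(67!×9!) = 142466675900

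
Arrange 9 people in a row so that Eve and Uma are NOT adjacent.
Total - adjacent = 9! - (9-1)!×2 = 362880 - 80640 = 282240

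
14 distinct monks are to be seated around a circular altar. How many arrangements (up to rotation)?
Circular: fix one position, arrange the rest. (14-1)! = 6227020800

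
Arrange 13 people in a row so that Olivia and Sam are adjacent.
Treat as block: (13-1)! × 2! = 479001600 × 2 = 958003200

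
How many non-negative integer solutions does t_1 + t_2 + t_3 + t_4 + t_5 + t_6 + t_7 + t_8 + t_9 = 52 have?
C(52+9-1, 9-1) = C(60, 8) = 2558620845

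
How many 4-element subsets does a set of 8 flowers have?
C(8,4) = 8!/(4!×4!) = 70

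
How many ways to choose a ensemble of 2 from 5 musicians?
C(5,2) = 5!/(2!×3!) = 10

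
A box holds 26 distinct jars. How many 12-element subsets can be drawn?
C(26,12) = 26!/(12!×14!) = 9657700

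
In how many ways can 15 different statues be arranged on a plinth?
15! = 1307674368000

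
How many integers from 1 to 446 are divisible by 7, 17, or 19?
⌊446/7⌋+⌊446/17⌋+⌊446/19⌋ - ⌊446/119⌋-⌊446/133⌋-⌊446/323⌋ + ⌊446/2261⌋ = 63+26+23 - 3-3-1 + 0 = 105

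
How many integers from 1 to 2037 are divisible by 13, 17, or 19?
⌊2037/13⌋+⌊2037/17⌋+⌊2037/19⌋ - ⌊2037/221⌋-⌊2037/247⌋-⌊2037/323⌋ + ⌊2037/4199⌋ = 156+119+107 - 9-8-6 + 0 = 359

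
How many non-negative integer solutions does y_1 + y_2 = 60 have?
C(60+2-1, 2-1) = C(61, 1) = 61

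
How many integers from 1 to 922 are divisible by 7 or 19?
⌊922/7⌋ + ⌊922/19⌋ - ⌊922/133⌋ = 131 + 48 - 6 = 173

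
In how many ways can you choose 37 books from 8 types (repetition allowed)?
C(37+8-1, 8-1) = C(44, 7) = 38320568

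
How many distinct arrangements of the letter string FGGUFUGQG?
9! / (4! × 2! × 2! × 1!) = 3780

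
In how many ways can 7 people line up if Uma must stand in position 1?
Fix one position: (7-1)! = 720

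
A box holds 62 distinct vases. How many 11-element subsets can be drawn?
C(62,11) = 62!/(11!×51!) = 508271323092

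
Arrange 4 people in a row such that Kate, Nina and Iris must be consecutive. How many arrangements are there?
Treat the 3 as one block: (4-3+1)! × 3! = 2 × 6 = 12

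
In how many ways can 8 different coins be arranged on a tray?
8! = 40320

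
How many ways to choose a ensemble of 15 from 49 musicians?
C(49,15) = 49!/(15!×34!) = 1575580702584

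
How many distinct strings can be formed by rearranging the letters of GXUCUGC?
7! / (1! × 2! × 2! × 2!) = 630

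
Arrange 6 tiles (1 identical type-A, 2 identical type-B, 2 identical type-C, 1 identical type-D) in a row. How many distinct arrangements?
6! / (1! × 2! × 2! × 1!) = 180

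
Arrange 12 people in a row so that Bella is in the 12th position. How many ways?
Fix one position: (12-1)! = 39916800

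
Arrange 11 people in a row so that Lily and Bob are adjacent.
Treat as block: (11-1)! × 2! = 3628800 × 2 = 7257600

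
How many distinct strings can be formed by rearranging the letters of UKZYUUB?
7! / (1! × 1! × 3! × 1! × 1!) = 840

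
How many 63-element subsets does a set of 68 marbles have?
C(68,63) = 68!/(63!×5!) = 10424128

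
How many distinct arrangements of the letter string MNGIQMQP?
8! / (1! × 1! × 1! × 2! × 2! × 1!) = 10080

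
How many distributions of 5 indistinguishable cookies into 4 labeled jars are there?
C(5+4-1, 4-1) = C(8, 3) = 56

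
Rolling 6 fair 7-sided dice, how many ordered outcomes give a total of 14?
Coefficient of x^14 in (x + x² + ... + x^7)^6. By inclusion-exclusion on dice exceeding 7: Σ_j (-1)^j C(6,j)·C(14-1-7j, 5) = C(6,0)·C(13,5) - C(6,1)·C(6,5) = 1·1287 - 6·6 = 1251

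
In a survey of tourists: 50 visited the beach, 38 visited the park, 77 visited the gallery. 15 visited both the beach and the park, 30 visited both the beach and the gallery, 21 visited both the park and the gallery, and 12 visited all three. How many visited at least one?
|A∪B∪C| = 50+38+77-15-30-21+12 = 111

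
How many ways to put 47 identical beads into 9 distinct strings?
C(47+9-1, 9-1) = C(55, 8) = 1217566350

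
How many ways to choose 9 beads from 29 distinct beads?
C(29,9) = 29!/(9!×20!) = 10015005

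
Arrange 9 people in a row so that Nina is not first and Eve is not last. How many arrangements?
By inclusion-exclusion: 9! - 2×(9-1)! + (9-2)! = 362880 - 80640 + 5040 = 287280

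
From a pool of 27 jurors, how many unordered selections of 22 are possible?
C(27,22) = 27!/(22!×5!) = 80730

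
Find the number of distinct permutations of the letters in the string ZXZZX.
5! / (2! × 3!) = 10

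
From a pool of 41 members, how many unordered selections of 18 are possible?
C(41,18) = 41!/(18!×23!) = 202112640600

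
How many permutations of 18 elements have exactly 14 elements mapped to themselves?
Choose the 14 fixed points C(18,14) = 3060, derange the rest: !4 = Σ_{j=0}^{4} (-1)^j·4!/j! = 24 - 24 + 12 - 4 + 1 = 9. Product = 3060 × 9 = 27540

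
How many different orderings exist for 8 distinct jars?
8! = 40320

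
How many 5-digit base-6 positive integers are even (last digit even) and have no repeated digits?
Last∈{0,2,4}. Last=0: 120. Last nonzero: 2×4×P(4,3) = 192. Total = 312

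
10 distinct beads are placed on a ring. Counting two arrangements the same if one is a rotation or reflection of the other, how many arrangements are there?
(10-1)!/2 = 362880/2 = 181440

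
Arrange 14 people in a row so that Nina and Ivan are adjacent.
Treat as block: (14-1)! × 2! = 6227020800 × 2 = 12454041600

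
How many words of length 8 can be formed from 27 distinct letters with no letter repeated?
P(27,8) = 27!/(27-8)! = 89513424000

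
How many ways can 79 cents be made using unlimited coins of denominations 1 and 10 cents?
Coefficient of x^79 in 1/(1-x^1) · 1/(1-x^10). Use j coins of 10 for j = 0..⌊79/10⌋ = 7, the rest in 1s: 7 + 1 = 8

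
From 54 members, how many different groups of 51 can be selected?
C(54,51) = 54!/(51!×3!) = 24804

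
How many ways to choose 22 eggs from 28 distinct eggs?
C(28,22) = 28!/(22!×6!) = 376740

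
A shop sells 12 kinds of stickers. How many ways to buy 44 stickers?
C(44+12-1, 12-1) = C(55, 11) = 119653565850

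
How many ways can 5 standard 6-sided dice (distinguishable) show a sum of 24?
Coefficient of x^24 in (x + x² + ... + x^6)^5. By inclusion-exclusion on dice exceeding 6: Σ_j (-1)^j C(5,j)·C(24-1-6j, 4) = C(5,0)·C(23,4) - C(5,1)·C(17,4) + C(5,2)·C(11,4) - C(5,3)·C(5,4) = 1·8855 - 5·2380 + 10·330 - 10·5 = 205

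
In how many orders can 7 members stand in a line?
7! = 5040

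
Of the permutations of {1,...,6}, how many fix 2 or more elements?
Exactly j fixed points: C(6,j)·!(6-j); sum over j ≥ 2 (derangement numbers via !m = (m-1)·(!(m-1) + !(m-2)): !0..!4 = 1, 0, 1, 2, 9). Σ_{j=2}^{6} C(6,j)·!(6-j) = C(6,2)·!4 + C(6,3)·!3 + C(6,4)·!2 + C(6,5)·!1 + C(6,6)·!0 = 15·9 + 20·2 + 15·1 + 6·0 + 1·1 = 191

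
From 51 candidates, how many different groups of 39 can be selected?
C(51,39) = 51!/(39!×12!) = 158753389900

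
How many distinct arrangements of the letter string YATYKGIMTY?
10! / (1! × 1! × 1! × 3! × 2! × 1! × 1!) = 302400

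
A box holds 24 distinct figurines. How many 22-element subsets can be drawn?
C(24,22) = 24!/(22!×2!) = 276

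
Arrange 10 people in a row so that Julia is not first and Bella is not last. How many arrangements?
By inclusion-exclusion: 10! - 2×(10-1)! + (10-2)! = 3628800 - 725760 + 40320 = 2943360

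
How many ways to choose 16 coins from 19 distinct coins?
C(19,16) = 19!/(16!×3!) = 969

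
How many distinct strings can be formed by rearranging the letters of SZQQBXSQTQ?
10! / (4! × 1! × 2! × 1! × 1! × 1!) = 75600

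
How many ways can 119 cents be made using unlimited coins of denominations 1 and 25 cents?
Coefficient of x^119 in 1/(1-x^1) · 1/(1-x^25). Use j coins of 25 for j = 0..⌊119/25⌋ = 4, the rest in 1s: 4 + 1 = 5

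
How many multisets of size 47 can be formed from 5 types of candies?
C(47+5-1, 5-1) = C(51, 4) = 249900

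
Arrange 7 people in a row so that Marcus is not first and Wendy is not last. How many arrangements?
By inclusion-exclusion: 7! - 2×(7-1)! + (7-2)! = 5040 - 1440 + 120 = 3720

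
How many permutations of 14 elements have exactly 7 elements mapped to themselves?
Choose the 7 fixed points C(14,7) = 3432, derange the rest: !7 = Σ_{j=0}^{7} (-1)^j·7!/j! = 5040 - 5040 + 2520 - 840 + 210 - 42 + 7 - 1 = 1854. Product = 3432 × 1854 = 6362928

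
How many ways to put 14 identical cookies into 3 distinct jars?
C(14+3-1, 3-1) = C(16, 2) = 120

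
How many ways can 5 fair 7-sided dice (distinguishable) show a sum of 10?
Coefficient of x^10 in (x + x² + ... + x^7)^5. By inclusion-exclusion on dice exceeding 7: Σ_j (-1)^j C(5,j)·C(10-1-7j, 4) = C(5,0)·C(9,4) = 1·126 = 126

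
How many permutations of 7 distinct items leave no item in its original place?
!7 = Σ_{j=0}^{7} (-1)^j·7!/j! = 5040 - 5040 + 2520 - 840 + 210 - 42 + 7 - 1 = 1854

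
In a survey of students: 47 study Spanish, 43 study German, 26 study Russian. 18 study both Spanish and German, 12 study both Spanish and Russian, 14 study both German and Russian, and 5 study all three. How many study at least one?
|A∪B∪C| = 47+43+26-18-12-14+5 = 77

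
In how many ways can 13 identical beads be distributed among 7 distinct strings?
C(13+7-1, 7-1) = C(19, 6) = 27132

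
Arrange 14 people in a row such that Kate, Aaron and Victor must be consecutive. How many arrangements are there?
Treat the 3 as one block: (14-3+1)! × 3! = 479001600 × 6 = 2874009600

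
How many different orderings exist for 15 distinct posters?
15! = 1307674368000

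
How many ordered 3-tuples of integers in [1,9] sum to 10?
Coefficient of x^10 in (x + x² + ... + x^9)^3. By inclusion-exclusion on dice exceeding 9: Σ_j (-1)^j C(3,j)·C(10-1-9j, 2) = C(3,0)·C(9,2) = 1·36 = 36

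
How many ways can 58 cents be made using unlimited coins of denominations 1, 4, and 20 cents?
Coefficient of x^58 in 1/(1-x^1) · 1/(1-x^4) · 1/(1-x^20). Case on j = number of 20-cent coins (j = 0..2); remainder r = 58 - 20j is made from {1,4} in ⌊r/4⌋+1 ways. r = 58, 38, 18 → 15 + 10 + 5 = 30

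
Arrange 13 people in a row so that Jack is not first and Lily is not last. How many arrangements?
By inclusion-exclusion: 13! - 2×(13-1)! + (13-2)! = 6227020800 - 958003200 + 39916800 = 5308934400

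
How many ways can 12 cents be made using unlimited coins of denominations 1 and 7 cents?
Coefficient of x^12 in 1/(1-x^1) · 1/(1-x^7). Use j coins of 7 for j = 0..⌊12/7⌋ = 1, the rest in 1s: 1 + 1 = 2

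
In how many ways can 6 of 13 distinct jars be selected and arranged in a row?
P(13,6) = 13!/(13-6)! = 1235520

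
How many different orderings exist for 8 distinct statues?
8! = 40320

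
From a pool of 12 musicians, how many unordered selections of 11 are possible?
C(12,11) = 12!/(11!×1!) = 12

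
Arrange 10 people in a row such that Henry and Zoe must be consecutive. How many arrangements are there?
Treat the 2 as one block: (10-2+1)! × 2! = 362880 × 2 = 725760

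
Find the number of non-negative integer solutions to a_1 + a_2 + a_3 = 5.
C(5+3-1, 3-1) = C(7, 2) = 21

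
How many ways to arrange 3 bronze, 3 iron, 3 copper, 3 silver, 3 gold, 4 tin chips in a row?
19! / (3! × 3! × 3! × 3! × 3! × 4!) = 651819168000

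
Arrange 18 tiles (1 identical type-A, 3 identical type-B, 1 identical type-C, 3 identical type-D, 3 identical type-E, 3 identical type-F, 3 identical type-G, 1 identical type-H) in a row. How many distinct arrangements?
18! / (1! × 3! × 1! × 3! × 3! × 3! × 3! × 1!) = 823350528000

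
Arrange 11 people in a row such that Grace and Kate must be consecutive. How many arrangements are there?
Treat the 2 as one block: (11-2+1)! × 2! = 3628800 × 2 = 7257600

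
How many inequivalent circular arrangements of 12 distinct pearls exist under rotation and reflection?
(12-1)!/2 = 39916800/2 = 19958400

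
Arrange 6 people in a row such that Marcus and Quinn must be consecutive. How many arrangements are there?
Treat the 2 as one block: (6-2+1)! × 2! = 120 × 2 = 240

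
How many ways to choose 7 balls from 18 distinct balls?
C(18,7) = 18!/(7!×11!) = 31824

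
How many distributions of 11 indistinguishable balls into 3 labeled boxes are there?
C(11+3-1, 3-1) = C(13, 2) = 78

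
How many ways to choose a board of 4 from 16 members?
C(16,4) = 16!/(4!×12!) = 1820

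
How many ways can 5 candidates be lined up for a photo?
5! = 120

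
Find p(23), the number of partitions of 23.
Pentagonal recurrence p(n) = p(n-1) + p(n-2) - p(n-5) - p(n-7) + p(n-12) + p(n-15) - ... gives p(0..22) = 1, 1, 2, 3, 5, 7, 11, 15, 22, 30, 42, 56, 77, 101, 135, 176, 231, 297, 385, 490, 627, 792, 1002. p(23) = p(22) + p(21) - p(18) - p(16) + p(11) + p(8) - p(1) = 1002 + 792 - 385 - 231 + 56 + 22 - 1 = 1255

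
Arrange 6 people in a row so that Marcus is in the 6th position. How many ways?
Fix one position: (6-1)! = 120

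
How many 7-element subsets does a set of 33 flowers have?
C(33,7) = 33!/(7!×26!) = 4272048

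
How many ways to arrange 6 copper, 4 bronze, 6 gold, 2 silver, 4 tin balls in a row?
22! / (6! × 4! × 6! × 2! × 4!) = 1882127847600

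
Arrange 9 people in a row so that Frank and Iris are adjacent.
Treat as block: (9-1)! × 2! = 40320 × 2 = 80640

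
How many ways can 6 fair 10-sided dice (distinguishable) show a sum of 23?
Coefficient of x^23 in (x + x² + ... + x^10)^6. By inclusion-exclusion on dice exceeding 10: Σ_j (-1)^j C(6,j)·C(23-1-10j, 5) = C(6,0)·C(22,5) - C(6,1)·C(12,5) = 1·26334 - 6·792 = 21582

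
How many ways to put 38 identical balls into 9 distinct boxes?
C(38+9-1, 9-1) = C(46, 8) = 260932815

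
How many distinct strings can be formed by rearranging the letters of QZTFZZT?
7! / (2! × 3! × 1! × 1!) = 420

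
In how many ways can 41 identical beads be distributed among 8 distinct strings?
C(41+8-1, 8-1) = C(48, 7) = 73629072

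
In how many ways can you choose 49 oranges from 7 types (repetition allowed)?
C(49+7-1, 7-1) = C(55, 6) = 28989675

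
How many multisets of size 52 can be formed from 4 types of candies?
C(52+4-1, 4-1) = C(55, 3) = 26235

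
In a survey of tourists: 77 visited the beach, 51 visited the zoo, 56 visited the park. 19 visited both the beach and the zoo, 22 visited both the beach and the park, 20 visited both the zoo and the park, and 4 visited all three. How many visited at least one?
|A∪B∪C| = 77+51+56-19-22-20+4 = 127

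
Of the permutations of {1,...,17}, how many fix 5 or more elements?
Exactly j fixed points: C(17,j)·!(17-j); sum over j ≥ 5 (derangement numbers via !m = (m-1)·(!(m-1) + !(m-2)): !0..!12 = 1, 0, 1, 2, 9, 44, 265, 1854, 14833, 133496, 1334961, 14684570, 176214841). Σ_{j=5}^{17} C(17,j)·!(17-j) = C(17,5)·!12 + C(17,6)·!11 + C(17,7)·!10 + C(17,8)·!9 + C(17,9)·!8 + C(17,10)·!7 + C(17,11)·!6 + C(17,12)·!5 + C(17,13)·!4 + C(17,14)·!3 + C(17,15)·!2 + C(17,16)·!1 + C(17,17)·!0 = 6188·176214841 + 12376·14684570 + 19448·1334961 + 24310·133496 + 24310·14833 + 19448·1854 + 12376·265 + 6188·44 + 2380·9 + 680·2 + 136·1 + 17·0 + 1·1 = 1301761505367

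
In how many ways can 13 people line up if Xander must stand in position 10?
Fix one position: (13-1)! = 479001600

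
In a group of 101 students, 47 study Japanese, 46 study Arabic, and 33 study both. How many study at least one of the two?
|A∪B| = |A| + |B| - |A∩B| = 47 + 46 - 33 = 60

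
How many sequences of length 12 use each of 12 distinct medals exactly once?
12! = 479001600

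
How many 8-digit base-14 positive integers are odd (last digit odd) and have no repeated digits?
Last∈{1,3,5,7,9,11,13}. Last=0: 0. Last nonzero: 7×12×P(12,6) = 55883520. Total = 55883520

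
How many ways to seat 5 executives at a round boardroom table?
Circular: fix one position, arrange the rest. (5-1)! = 24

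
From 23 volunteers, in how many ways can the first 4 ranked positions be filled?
P(23,4) = 23!/(23-4)! = 212520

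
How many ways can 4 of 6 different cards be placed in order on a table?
P(6,4) = 6!/(6-4)! = 360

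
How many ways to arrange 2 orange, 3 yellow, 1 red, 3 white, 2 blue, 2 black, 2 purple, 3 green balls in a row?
18! / (2! × 3! × 1! × 3! × 2! × 2! × 2! × 3!) = 1852538688000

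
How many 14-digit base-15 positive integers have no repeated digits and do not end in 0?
Last digit: 14 nonzero choices. First digit: 13 (nonzero, ≠last). Middle 12: P(13,12) = 6227020800. Total = 1133317785600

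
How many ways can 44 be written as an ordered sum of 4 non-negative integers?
C(44+4-1, 4-1) = C(47, 3) = 16215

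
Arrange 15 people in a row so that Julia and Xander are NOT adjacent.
Total - adjacent = 15! - (15-1)!×2 = 1307674368000 - 174356582400 = 1133317785600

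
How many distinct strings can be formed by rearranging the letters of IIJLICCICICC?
12! / (1! × 1! × 5! × 5!) = 33264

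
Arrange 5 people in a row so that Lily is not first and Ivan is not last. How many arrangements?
By inclusion-exclusion: 5! - 2×(5-1)! + (5-2)! = 120 - 48 + 6 = 78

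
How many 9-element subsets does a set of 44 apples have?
C(44,9) = 44!/(9!×35!) = 708930508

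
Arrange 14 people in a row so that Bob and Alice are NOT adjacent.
Total - adjacent = 14! - (14-1)!×2 = 87178291200 - 12454041600 = 74724249600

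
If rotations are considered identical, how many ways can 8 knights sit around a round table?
Circular: fix one position, arrange the rest. (8-1)! = 5040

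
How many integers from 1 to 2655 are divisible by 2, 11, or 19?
⌊2655/2⌋+⌊2655/11⌋+⌊2655/19⌋ - ⌊2655/22⌋-⌊2655/38⌋-⌊2655/209⌋ + ⌊2655/418⌋ = 1327+241+139 - 120-69-12 + 6 = 1512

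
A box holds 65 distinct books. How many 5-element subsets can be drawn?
C(65,5) = 65!/(5!×60!) = 8259888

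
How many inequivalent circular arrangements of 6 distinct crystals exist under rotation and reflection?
(6-1)!/2 = 120/2 = 60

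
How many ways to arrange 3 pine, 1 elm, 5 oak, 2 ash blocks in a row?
11! / (3! × 1! × 5! × 2!) = 27720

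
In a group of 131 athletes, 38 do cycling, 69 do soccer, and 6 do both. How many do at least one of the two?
|A∪B| = |A| + |B| - |A∩B| = 38 + 69 - 6 = 101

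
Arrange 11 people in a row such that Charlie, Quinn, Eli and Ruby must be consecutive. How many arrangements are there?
Treat the 4 as one block: (11-4+1)! × 4! = 40320 × 24 = 967680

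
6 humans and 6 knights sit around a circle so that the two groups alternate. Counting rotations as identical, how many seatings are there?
Fix one of the humans: (6-1)! ways for the remaining humans, × 6! ways for the knights = 120 × 720 = 86400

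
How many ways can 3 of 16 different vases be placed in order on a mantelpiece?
P(16,3) = 16!/(16-3)! = 3360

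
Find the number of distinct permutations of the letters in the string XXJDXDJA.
8! / (2! × 3! × 1! × 2!) = 1680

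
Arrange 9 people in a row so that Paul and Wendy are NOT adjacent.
Total - adjacent = 9! - (9-1)!×2 = 362880 - 80640 = 282240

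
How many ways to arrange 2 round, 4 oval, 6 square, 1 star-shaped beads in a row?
13! / (2! × 4! × 6! × 1!) = 180180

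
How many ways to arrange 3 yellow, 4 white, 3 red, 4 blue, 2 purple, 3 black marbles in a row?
19! / (3! × 4! × 3! × 4! × 2! × 3!) = 488864376000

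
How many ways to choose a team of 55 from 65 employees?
C(65,55) = 65!/(55!×10!) = 179013799328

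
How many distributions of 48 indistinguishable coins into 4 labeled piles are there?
C(48+4-1, 4-1) = C(51, 3) = 20825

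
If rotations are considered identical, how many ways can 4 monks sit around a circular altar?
Circular: fix one position, arrange the rest. (4-1)! = 6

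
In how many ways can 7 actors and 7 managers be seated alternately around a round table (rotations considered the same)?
Fix one of the actors: (7-1)! ways for the remaining actors, × 7! ways for the managers = 720 × 5040 = 3628800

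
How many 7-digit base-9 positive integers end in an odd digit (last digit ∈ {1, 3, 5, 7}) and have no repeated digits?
Last∈{1,3,5,7}. Last=0: 0. Last nonzero: 4×7×P(7,5) = 70560. Total = 70560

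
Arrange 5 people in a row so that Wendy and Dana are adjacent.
Treat as block: (5-1)! × 2! = 24 × 2 = 48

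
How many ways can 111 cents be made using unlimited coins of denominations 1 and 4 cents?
Coefficient of x^111 in 1/(1-x^1) · 1/(1-x^4). Use j coins of 4 for j = 0..⌊111/4⌋ = 27, the rest in 1s: 27 + 1 = 28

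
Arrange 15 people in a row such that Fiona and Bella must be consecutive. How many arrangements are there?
Treat the 2 as one block: (15-2+1)! × 2! = 87178291200 × 2 = 174356582400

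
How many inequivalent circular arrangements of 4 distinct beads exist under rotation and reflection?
(4-1)!/2 = 6/2 = 3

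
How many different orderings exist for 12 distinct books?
12! = 479001600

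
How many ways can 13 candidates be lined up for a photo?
13! = 6227020800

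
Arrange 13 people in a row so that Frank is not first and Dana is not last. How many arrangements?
By inclusion-exclusion: 13! - 2×(13-1)! + (13-2)! = 6227020800 - 958003200 + 39916800 = 5308934400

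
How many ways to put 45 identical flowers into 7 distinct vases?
C(45+7-1, 7-1) = C(51, 6) = 18009460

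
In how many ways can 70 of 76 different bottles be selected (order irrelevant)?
C(76,70) = 76!/(70!×6!) = 218618940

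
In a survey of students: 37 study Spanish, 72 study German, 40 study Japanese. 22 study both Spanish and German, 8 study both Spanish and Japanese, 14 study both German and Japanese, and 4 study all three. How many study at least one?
|A∪B∪C| = 37+72+40-22-8-14+4 = 109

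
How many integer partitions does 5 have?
Pentagonal recurrence p(n) = p(n-1) + p(n-2) - p(n-5) - p(n-7) + p(n-12) + p(n-15) - ... gives p(0..4) = 1, 1, 2, 3, 5. p(5) = p(4) + p(3) - p(0) = 5 + 3 - 1 = 7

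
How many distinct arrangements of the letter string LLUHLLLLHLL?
11! / (8! × 2! × 1!) = 495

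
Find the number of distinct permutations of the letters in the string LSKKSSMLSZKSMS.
14! / (3! × 2! × 2! × 6! × 1!) = 5045040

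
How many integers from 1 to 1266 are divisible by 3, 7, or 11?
⌊1266/3⌋+⌊1266/7⌋+⌊1266/11⌋ - ⌊1266/21⌋-⌊1266/33⌋-⌊1266/77⌋ + ⌊1266/231⌋ = 422+180+115 - 60-38-16 + 5 = 608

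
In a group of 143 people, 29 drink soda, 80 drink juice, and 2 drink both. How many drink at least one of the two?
|A∪B| = |A| + |B| - |A∩B| = 29 + 80 - 2 = 107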